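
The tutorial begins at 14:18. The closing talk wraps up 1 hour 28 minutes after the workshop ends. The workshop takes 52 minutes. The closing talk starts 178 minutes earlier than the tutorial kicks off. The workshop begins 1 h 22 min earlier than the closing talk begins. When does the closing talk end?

The closing talk starts at 14:18 − 178 min = 11:20.
The workshop starts at 11:20 − 82 min = 09:58.
The workshop ends at 09:58 + 52 min = 10:50.
The closing talk ends at 10:50 + 88 min = 12:18.

12:18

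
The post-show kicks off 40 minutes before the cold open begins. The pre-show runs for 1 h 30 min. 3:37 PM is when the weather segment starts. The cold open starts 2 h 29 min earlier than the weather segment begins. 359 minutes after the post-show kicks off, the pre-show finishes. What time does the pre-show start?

The cold open starts at 3:37 PM − 149 min = 1:08 PM.
The post-show starts at 1:08 PM − 40 min = 12:28 PM.
The pre-show ends at 12:28 PM + 359 min = 6:27 PM.
The pre-show starts at 6:27 PM − 90 min = 4:57 PM.

4:57 PM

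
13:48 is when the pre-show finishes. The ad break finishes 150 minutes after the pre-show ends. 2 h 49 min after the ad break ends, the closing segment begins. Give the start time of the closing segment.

19:07

The ad break ends at 13:48 + 150 min = 16:18.
The closing segment starts at 16:18 + 169 min = 19:07.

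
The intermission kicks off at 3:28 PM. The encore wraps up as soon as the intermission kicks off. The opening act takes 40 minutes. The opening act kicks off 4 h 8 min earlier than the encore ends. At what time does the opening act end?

The encore ends at 3:28 PM.
The opening act starts at 3:28 PM − 248 min = 11:20 AM.
The opening act ends at 11:20 AM + 40 min = 12:00 PM.

12:00 PM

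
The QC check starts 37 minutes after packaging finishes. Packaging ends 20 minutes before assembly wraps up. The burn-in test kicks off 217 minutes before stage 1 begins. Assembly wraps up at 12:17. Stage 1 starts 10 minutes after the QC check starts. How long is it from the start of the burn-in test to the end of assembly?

3 hours 10 minutes

Packaging ends at 12:17 − 20 min = 11:57.
The QC check starts at 11:57 + 37 min = 12:34.
Stage 1 starts at 12:34 + 10 min = 12:44.
The burn-in test starts at 12:44 − 217 min = 09:07.
From 09:07 to 12:17 is 3 hours 10 minutes.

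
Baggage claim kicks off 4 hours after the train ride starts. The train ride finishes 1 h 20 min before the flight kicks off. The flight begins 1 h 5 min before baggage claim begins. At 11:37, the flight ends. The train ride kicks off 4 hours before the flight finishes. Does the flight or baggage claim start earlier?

the flight

The train ride starts at 11:37 − 240 min = 07:37.
Baggage claim starts at 07:37 + 240 min = 11:37.
The flight starts at 11:37 − 65 min = 10:32.
The flight starts at 10:32 and baggage claim starts at 11:37, so the flight is first.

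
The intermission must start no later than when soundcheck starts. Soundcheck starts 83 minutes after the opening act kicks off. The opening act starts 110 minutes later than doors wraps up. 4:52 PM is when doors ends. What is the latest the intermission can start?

8:05 PM

The opening act starts at 4:52 PM + 110 min = 6:42 PM.
Soundcheck starts at 6:42 PM + 83 min = 8:05 PM.
The intermission is bounded by soundcheck, so the latest it can start is 8:05 PM.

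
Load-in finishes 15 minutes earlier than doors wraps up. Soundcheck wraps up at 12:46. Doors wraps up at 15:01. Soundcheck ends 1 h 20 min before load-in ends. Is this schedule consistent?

No

Load-in ends at 15:01 − 15 min = 14:46.
Soundcheck ends at 14:46 − 80 min = 13:26.
But soundcheck is also said to end at 12:46 — a 40-minute conflict.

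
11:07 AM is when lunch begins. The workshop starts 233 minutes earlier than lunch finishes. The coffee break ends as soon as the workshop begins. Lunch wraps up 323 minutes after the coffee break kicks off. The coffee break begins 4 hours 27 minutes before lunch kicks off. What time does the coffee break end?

The coffee break starts at 11:07 AM − 267 min = 6:40 AM.
Lunch ends at 6:40 AM + 323 min = 12:03 PM.
The workshop starts at 12:03 PM − 233 min = 8:10 AM.
So the coffee break ends at 8:10 AM.

8:10 AM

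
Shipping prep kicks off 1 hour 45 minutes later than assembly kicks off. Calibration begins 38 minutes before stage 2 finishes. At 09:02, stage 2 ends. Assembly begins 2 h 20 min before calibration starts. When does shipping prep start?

Calibration starts at 09:02 − 38 min = 08:24.
Assembly starts at 08:24 − 140 min = 06:04.
Shipping prep starts at 06:04 + 105 min = 07:49.

07:49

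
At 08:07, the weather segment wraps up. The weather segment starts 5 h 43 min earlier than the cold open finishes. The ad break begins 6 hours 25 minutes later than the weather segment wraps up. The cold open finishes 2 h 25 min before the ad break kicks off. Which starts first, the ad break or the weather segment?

The ad break starts at 08:07 + 385 min = 14:32.
The cold open ends at 14:32 − 145 min = 12:07.
The weather segment starts at 12:07 − 343 min = 06:24.
The ad break starts at 14:32 and the weather segment starts at 06:24, so the weather segment is first.

the weather segment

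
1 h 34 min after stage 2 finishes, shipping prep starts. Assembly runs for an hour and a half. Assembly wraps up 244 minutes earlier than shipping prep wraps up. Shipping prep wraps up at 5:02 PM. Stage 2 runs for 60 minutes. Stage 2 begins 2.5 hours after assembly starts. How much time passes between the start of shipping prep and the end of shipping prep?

30 minutes

Assembly ends at 5:02 PM − 244 min = 12:58 PM.
Assembly starts at 12:58 PM − 90 min = 11:28 AM.
Stage 2 starts at 11:28 AM + 150 min = 1:58 PM.
Stage 2 ends at 1:58 PM + 60 min = 2:58 PM.
Shipping prep starts at 2:58 PM + 94 min = 4:32 PM.
From 4:32 PM to 5:02 PM is 30 minutes.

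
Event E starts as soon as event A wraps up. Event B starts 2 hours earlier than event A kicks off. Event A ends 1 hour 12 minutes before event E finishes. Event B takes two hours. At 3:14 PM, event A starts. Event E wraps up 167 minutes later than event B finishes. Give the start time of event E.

4:49 PM

Event B starts at 3:14 PM − 120 min = 1:14 PM.
Event B ends at 1:14 PM + 120 min = 3:14 PM.
Event E ends at 3:14 PM + 167 min = 6:01 PM.
Event A ends at 6:01 PM − 72 min = 4:49 PM.
So event E starts at 4:49 PM.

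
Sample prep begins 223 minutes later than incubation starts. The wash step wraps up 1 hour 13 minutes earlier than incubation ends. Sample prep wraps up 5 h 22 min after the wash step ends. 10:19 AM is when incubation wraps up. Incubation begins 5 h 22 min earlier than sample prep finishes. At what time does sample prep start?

The wash step ends at 10:19 AM − 73 min = 9:06 AM.
Sample prep ends at 9:06 AM + 322 min = 2:28 PM.
Incubation starts at 2:28 PM − 322 min = 9:06 AM.
Sample prep starts at 9:06 AM + 223 min = 12:49 PM.

12:49 PM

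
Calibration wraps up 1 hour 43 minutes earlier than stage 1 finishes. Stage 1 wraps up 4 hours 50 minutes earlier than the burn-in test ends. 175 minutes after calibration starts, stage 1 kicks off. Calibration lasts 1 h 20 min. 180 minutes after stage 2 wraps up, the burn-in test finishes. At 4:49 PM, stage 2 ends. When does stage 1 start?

The burn-in test ends at 4:49 PM + 180 min = 7:49 PM.
Stage 1 ends at 7:49 PM − 290 min = 2:59 PM.
Calibration ends at 2:59 PM − 103 min = 1:16 PM.
Calibration starts at 1:16 PM − 80 min = 11:56 AM.
Stage 1 starts at 11:56 AM + 175 min = 2:51 PM.

2:51 PM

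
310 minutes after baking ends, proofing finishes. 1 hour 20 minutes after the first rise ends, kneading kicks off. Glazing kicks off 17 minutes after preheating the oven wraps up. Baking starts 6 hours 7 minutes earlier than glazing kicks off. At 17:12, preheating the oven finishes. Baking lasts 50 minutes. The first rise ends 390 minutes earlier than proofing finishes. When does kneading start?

12:12

Glazing starts at 17:12 + 17 min = 17:29.
Baking starts at 17:29 − 367 min = 11:22.
Baking ends at 11:22 + 50 min = 12:12.
Proofing ends at 12:12 + 310 min = 17:22.
The first rise ends at 17:22 − 390 min = 10:52.
Kneading starts at 10:52 + 80 min = 12:12.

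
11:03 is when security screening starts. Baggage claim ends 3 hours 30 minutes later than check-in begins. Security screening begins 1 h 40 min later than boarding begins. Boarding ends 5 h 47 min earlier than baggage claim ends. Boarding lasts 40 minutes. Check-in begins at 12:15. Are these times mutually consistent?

Baggage claim ends at 12:15 + 210 min = 15:45.
Boarding ends at 15:45 − 347 min = 09:58.
Boarding starts at 09:58 − 40 min = 09:18.
Security screening starts at 09:18 + 100 min = 10:58.
But security screening is also said to start at 11:03 — a 5-minute conflict.

No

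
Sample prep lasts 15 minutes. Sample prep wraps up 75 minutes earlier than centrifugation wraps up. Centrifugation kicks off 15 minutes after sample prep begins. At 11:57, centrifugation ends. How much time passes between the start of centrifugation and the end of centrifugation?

1 h 15 min

Sample prep ends at 11:57 − 75 min = 10:42.
Sample prep starts at 10:42 − 15 min = 10:27.
Centrifugation starts at 10:27 + 15 min = 10:42.
From 10:42 to 11:57 is 1 h 15 min.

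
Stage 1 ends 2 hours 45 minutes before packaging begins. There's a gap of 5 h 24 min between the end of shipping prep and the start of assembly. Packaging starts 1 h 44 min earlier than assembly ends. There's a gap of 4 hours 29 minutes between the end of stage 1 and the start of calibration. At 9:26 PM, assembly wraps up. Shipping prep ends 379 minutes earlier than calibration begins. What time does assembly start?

Packaging starts at 9:26 PM − 104 min = 7:42 PM.
Stage 1 ends at 7:42 PM − 165 min = 4:57 PM.
Calibration starts at 4:57 PM + 269 min = 9:26 PM.
Shipping prep ends at 9:26 PM − 379 min = 3:07 PM.
Assembly starts at 3:07 PM + 324 min = 8:31 PM.

8:31 PM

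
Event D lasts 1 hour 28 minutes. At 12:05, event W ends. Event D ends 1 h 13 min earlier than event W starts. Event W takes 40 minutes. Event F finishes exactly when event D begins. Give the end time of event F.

08:44

Event W starts at 12:05 − 40 min = 11:25.
Event D ends at 11:25 − 73 min = 10:12.
Event D starts at 10:12 − 88 min = 08:44.
So event F ends at 08:44.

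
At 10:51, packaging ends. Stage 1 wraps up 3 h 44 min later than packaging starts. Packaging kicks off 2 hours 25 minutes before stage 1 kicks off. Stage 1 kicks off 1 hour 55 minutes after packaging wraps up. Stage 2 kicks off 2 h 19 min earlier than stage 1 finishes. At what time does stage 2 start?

11:46

Stage 1 starts at 10:51 + 115 min = 12:46.
Packaging starts at 12:46 − 145 min = 10:21.
Stage 1 ends at 10:21 + 224 min = 14:05.
Stage 2 starts at 14:05 − 139 min = 11:46.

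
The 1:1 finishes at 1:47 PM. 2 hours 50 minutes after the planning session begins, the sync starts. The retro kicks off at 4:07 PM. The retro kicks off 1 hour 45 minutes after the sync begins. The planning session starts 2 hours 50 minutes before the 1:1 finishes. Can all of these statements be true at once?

The planning session starts at 1:47 PM − 170 min = 10:57 AM.
The sync starts at 10:57 AM + 170 min = 1:47 PM.
The retro starts at 1:47 PM + 105 min = 3:32 PM.
But the retro is also said to start at 4:07 PM — a 35-minute conflict.

No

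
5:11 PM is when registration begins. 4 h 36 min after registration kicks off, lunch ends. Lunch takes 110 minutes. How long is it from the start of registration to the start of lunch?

2 hours 46 minutes

Lunch ends at 5:11 PM + 276 min = 9:47 PM.
Lunch starts at 9:47 PM − 110 min = 7:57 PM.
From 5:11 PM to 7:57 PM is 2 hours 46 minutes.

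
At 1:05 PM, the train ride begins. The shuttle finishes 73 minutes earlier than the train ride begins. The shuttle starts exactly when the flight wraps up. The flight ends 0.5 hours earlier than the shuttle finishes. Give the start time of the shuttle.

11:22 AM

The shuttle ends at 1:05 PM − 73 min = 11:52 AM.
The flight ends at 11:52 AM − 30 min = 11:22 AM.
So the shuttle starts at 11:22 AM.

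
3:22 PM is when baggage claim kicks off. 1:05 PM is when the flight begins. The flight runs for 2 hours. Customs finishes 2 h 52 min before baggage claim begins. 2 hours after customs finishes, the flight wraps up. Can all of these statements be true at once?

Customs ends at 3:22 PM − 172 min = 12:30 PM.
The flight ends at 12:30 PM + 120 min = 2:30 PM.
The flight starts at 2:30 PM − 120 min = 12:30 PM.
But the flight is also said to start at 1:05 PM — a 35-minute conflict.

No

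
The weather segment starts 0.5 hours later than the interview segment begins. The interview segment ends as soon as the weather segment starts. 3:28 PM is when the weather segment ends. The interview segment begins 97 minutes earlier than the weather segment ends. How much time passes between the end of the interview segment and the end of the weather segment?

The interview segment starts at 3:28 PM − 97 min = 1:51 PM.
The weather segment starts at 1:51 PM + 30 min = 2:21 PM.
So the interview segment ends at 2:21 PM.
From 2:21 PM to 3:28 PM is 1 hour 7 minutes.

1 hour 7 minutes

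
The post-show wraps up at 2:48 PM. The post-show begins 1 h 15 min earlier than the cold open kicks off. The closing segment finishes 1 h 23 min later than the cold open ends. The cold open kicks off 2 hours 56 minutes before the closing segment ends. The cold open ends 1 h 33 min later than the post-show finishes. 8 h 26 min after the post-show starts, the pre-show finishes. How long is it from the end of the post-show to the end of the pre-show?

The cold open ends at 2:48 PM + 93 min = 4:21 PM.
The closing segment ends at 4:21 PM + 83 min = 5:44 PM.
The cold open starts at 5:44 PM − 176 min = 2:48 PM.
The post-show starts at 2:48 PM − 75 min = 1:33 PM.
The pre-show ends at 1:33 PM + 506 min = 9:59 PM.
From 2:48 PM to 9:59 PM is 7 hours 11 minutes.

7 hours 11 minutes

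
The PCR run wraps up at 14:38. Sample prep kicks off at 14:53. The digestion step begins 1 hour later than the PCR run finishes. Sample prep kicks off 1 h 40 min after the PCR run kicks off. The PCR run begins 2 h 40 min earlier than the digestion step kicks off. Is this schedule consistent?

The digestion step starts at 14:38 + 60 min = 15:38.
The PCR run starts at 15:38 − 160 min = 12:58.
Sample prep starts at 12:58 + 100 min = 14:38.
But sample prep is also said to start at 14:53 — a 15-minute conflict.

No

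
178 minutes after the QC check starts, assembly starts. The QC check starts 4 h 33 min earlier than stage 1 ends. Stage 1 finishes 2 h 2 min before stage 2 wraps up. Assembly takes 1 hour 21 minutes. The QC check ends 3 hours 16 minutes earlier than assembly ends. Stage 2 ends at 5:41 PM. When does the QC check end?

12:09 PM

Stage 1 ends at 5:41 PM − 122 min = 3:39 PM.
The QC check starts at 3:39 PM − 273 min = 11:06 AM.
Assembly starts at 11:06 AM + 178 min = 2:04 PM.
Assembly ends at 2:04 PM + 81 min = 3:25 PM.
The QC check ends at 3:25 PM − 196 min = 12:09 PM.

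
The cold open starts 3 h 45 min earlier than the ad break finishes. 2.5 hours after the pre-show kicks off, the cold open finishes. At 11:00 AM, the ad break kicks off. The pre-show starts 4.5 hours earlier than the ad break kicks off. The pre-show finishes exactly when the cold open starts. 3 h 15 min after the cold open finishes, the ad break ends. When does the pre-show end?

The pre-show starts at 11:00 AM − 270 min = 6:30 AM.
The cold open ends at 6:30 AM + 150 min = 9:00 AM.
The ad break ends at 9:00 AM + 195 min = 12:15 PM.
The cold open starts at 12:15 PM − 225 min = 8:30 AM.
So the pre-show ends at 8:30 AM.

8:30 AM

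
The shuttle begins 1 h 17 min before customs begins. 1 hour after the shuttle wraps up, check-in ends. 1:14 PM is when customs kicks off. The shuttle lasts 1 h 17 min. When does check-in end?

2:14 PM

The shuttle starts at 1:14 PM − 77 min = 11:57 AM.
The shuttle ends at 11:57 AM + 77 min = 1:14 PM.
Check-in ends at 1:14 PM + 60 min = 2:14 PM.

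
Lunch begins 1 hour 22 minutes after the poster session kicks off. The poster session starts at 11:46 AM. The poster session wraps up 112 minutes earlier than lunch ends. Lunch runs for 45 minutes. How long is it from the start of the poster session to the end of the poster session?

15 minutes

Lunch starts at 11:46 AM + 82 min = 1:08 PM.
Lunch ends at 1:08 PM + 45 min = 1:53 PM.
The poster session ends at 1:53 PM − 112 min = 12:01 PM.
From 11:46 AM to 12:01 PM is 15 minutes.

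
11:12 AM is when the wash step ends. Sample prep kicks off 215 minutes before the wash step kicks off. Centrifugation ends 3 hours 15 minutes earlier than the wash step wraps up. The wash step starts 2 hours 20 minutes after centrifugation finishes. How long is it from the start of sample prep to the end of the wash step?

4 hours 30 minutes

Centrifugation ends at 11:12 AM − 195 min = 7:57 AM.
The wash step starts at 7:57 AM + 140 min = 10:17 AM.
Sample prep starts at 10:17 AM − 215 min = 6:42 AM.
From 6:42 AM to 11:12 AM is 4 hours 30 minutes.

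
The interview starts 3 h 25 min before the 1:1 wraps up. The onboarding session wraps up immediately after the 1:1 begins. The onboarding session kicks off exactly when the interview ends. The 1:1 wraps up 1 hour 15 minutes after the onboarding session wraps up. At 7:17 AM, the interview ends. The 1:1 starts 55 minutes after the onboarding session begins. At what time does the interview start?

6:02 AM

The onboarding session starts at 7:17 AM.
The 1:1 starts at 7:17 AM + 55 min = 8:12 AM.
So the onboarding session ends at 8:12 AM.
The 1:1 ends at 8:12 AM + 75 min = 9:27 AM.
The interview starts at 9:27 AM − 205 min = 6:02 AM.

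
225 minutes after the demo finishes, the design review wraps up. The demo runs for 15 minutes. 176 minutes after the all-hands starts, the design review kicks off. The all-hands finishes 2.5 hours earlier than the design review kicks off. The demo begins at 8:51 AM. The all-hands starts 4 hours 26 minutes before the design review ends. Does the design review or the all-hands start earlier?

The demo ends at 8:51 AM + 15 min = 9:06 AM.
The design review ends at 9:06 AM + 225 min = 12:51 PM.
The all-hands starts at 12:51 PM − 266 min = 8:25 AM.
The design review starts at 8:25 AM + 176 min = 11:21 AM.
The design review starts at 11:21 AM and the all-hands starts at 8:25 AM, so the all-hands is first.

the all-hands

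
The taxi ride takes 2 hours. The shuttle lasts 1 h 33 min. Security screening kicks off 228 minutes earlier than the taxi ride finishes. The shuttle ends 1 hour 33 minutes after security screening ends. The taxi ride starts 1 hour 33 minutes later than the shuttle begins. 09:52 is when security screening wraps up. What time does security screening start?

The shuttle ends at 09:52 + 93 min = 11:25.
The shuttle starts at 11:25 − 93 min = 09:52.
The taxi ride starts at 09:52 + 93 min = 11:25.
The taxi ride ends at 11:25 + 120 min = 13:25.
Security screening starts at 13:25 − 228 min = 09:37.

09:37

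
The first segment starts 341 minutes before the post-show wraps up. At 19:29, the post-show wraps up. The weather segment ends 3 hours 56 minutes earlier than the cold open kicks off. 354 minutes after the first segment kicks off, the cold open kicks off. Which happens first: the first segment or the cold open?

The first segment starts at 19:29 − 341 min = 13:48.
The cold open starts at 13:48 + 354 min = 19:42.
The first segment starts at 13:48 and the cold open starts at 19:42, so the first segment is first.

the first segment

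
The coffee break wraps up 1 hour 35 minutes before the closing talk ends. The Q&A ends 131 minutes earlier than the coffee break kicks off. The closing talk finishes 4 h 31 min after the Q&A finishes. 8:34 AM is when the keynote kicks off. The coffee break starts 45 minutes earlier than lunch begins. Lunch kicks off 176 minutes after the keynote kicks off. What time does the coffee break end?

Lunch starts at 8:34 AM + 176 min = 11:30 AM.
The coffee break starts at 11:30 AM − 45 min = 10:45 AM.
The Q&A ends at 10:45 AM − 131 min = 8:34 AM.
The closing talk ends at 8:34 AM + 271 min = 1:05 PM.
The coffee break ends at 1:05 PM − 95 min = 11:30 AM.

11:30 AM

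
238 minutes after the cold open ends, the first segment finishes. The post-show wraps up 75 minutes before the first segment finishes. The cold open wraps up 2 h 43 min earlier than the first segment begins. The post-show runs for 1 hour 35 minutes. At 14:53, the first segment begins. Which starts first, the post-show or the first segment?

the post-show

The cold open ends at 14:53 − 163 min = 12:10.
The first segment ends at 12:10 + 238 min = 16:08.
The post-show ends at 16:08 − 75 min = 14:53.
The post-show starts at 14:53 − 95 min = 13:18.
The post-show starts at 13:18 and the first segment starts at 14:53, so the post-show is first.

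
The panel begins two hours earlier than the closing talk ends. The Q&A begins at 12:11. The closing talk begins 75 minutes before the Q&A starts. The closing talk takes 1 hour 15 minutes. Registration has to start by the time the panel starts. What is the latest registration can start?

The closing talk starts at 12:11 − 75 min = 10:56.
The closing talk ends at 10:56 + 75 min = 12:11.
The panel starts at 12:11 − 120 min = 10:11.
Registration is bounded by the panel, so the latest it can start is 10:11.

10:11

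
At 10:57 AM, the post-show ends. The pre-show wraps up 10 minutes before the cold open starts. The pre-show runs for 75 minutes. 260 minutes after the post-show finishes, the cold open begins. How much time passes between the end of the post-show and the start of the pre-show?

2 h 55 min

The cold open starts at 10:57 AM + 260 min = 3:17 PM.
The pre-show ends at 3:17 PM − 10 min = 3:07 PM.
The pre-show starts at 3:07 PM − 75 min = 1:52 PM.
From 10:57 AM to 1:52 PM is 2 h 55 min.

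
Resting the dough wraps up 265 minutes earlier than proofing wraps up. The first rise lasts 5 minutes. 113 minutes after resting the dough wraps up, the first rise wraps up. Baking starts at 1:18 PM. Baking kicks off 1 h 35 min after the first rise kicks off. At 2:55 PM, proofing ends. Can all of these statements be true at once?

No

Resting the dough ends at 2:55 PM − 265 min = 10:30 AM.
The first rise ends at 10:30 AM + 113 min = 12:23 PM.
The first rise starts at 12:23 PM − 5 min = 12:18 PM.
Baking starts at 12:18 PM + 95 min = 1:53 PM.
But baking is also said to start at 1:18 PM — a 35-minute conflict.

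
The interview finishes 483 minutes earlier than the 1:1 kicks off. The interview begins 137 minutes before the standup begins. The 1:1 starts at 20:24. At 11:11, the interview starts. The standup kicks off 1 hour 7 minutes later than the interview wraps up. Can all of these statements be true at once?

The interview ends at 20:24 − 483 min = 12:21.
The standup starts at 12:21 + 67 min = 13:28.
The interview starts at 13:28 − 137 min = 11:11.
That matches the stated 11:11, so the schedule is consistent.

Yes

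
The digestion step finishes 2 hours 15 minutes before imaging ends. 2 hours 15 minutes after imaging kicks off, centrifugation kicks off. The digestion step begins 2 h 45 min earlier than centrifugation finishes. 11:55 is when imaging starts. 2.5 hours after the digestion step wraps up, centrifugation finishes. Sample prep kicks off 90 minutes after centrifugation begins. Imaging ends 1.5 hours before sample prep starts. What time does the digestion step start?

11:40

Centrifugation starts at 11:55 + 135 min = 14:10.
Sample prep starts at 14:10 + 90 min = 15:40.
Imaging ends at 15:40 − 90 min = 14:10.
The digestion step ends at 14:10 − 135 min = 11:55.
Centrifugation ends at 11:55 + 150 min = 14:25.
The digestion step starts at 14:25 − 165 min = 11:40.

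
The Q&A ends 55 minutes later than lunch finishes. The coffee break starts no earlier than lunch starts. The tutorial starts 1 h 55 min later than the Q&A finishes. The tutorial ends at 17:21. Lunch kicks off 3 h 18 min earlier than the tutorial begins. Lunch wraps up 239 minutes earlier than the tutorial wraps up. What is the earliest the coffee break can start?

12:54

Lunch ends at 17:21 − 239 min = 13:22.
The Q&A ends at 13:22 + 55 min = 14:17.
The tutorial starts at 14:17 + 115 min = 16:12.
Lunch starts at 16:12 − 198 min = 12:54.
The coffee break is bounded by lunch, so the earliest it can start is 12:54.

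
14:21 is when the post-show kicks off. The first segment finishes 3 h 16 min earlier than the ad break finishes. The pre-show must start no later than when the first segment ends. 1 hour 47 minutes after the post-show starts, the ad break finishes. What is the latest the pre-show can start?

The ad break ends at 14:21 + 107 min = 16:08.
The first segment ends at 16:08 − 196 min = 12:52.
The pre-show is bounded by the first segment, so the latest it can start is 12:52.

12:52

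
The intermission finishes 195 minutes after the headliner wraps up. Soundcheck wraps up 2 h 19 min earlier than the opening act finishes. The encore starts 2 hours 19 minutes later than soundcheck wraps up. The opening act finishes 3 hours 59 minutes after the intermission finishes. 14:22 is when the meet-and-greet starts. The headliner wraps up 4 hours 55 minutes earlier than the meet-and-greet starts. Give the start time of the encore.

16:41

The headliner ends at 14:22 − 295 min = 09:27.
The intermission ends at 09:27 + 195 min = 12:42.
The opening act ends at 12:42 + 239 min = 16:41.
Soundcheck ends at 16:41 − 139 min = 14:22.
The encore starts at 14:22 + 139 min = 16:41.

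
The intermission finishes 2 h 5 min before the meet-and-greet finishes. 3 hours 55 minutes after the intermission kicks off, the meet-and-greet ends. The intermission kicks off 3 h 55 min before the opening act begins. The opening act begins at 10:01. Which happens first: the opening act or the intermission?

The intermission starts at 10:01 − 235 min = 06:06.
The opening act starts at 10:01 and the intermission starts at 06:06, so the intermission is first.

the intermission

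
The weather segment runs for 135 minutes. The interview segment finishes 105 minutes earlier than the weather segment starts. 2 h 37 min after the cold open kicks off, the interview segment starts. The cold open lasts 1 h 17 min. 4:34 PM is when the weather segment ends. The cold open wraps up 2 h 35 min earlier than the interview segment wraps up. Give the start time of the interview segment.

The weather segment starts at 4:34 PM − 135 min = 2:19 PM.
The interview segment ends at 2:19 PM − 105 min = 12:34 PM.
The cold open ends at 12:34 PM − 155 min = 9:59 AM.
The cold open starts at 9:59 AM − 77 min = 8:42 AM.
The interview segment starts at 8:42 AM + 157 min = 11:19 AM.

11:19 AM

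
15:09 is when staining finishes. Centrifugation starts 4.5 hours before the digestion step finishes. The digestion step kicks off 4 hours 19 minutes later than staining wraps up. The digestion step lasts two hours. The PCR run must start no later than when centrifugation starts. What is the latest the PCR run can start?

16:58

The digestion step starts at 15:09 + 259 min = 19:28.
The digestion step ends at 19:28 + 120 min = 21:28.
Centrifugation starts at 21:28 − 270 min = 16:58.
The PCR run is bounded by centrifugation, so the latest it can start is 16:58.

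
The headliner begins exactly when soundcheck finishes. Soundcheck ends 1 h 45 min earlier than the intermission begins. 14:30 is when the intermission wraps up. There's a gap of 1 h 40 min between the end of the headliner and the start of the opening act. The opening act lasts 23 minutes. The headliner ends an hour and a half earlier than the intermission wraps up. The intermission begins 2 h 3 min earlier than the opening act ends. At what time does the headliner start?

11:15

The headliner ends at 14:30 − 90 min = 13:00.
The opening act starts at 13:00 + 100 min = 14:40.
The opening act ends at 14:40 + 23 min = 15:03.
The intermission starts at 15:03 − 123 min = 13:00.
Soundcheck ends at 13:00 − 105 min = 11:15.
So the headliner starts at 11:15.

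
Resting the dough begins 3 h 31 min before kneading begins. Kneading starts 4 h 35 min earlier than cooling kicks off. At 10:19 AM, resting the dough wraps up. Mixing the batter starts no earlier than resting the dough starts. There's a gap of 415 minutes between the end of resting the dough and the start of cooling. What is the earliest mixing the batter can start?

9:08 AM

Cooling starts at 10:19 AM + 415 min = 5:14 PM.
Kneading starts at 5:14 PM − 275 min = 12:39 PM.
Resting the dough starts at 12:39 PM − 211 min = 9:08 AM.
Mixing the batter is bounded by resting the dough, so the earliest it can start is 9:08 AM.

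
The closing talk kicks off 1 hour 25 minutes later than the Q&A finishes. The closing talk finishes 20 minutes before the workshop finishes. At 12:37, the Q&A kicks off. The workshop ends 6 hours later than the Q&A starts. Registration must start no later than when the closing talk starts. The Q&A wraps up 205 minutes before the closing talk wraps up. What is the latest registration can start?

16:17

The workshop ends at 12:37 + 360 min = 18:37.
The closing talk ends at 18:37 − 20 min = 18:17.
The Q&A ends at 18:17 − 205 min = 14:52.
The closing talk starts at 14:52 + 85 min = 16:17.
Registration is bounded by the closing talk, so the latest it can start is 16:17.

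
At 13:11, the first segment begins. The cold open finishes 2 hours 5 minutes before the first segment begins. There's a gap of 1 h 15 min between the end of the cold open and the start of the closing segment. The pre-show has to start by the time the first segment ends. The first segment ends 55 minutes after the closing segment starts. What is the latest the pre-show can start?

13:16

The cold open ends at 13:11 − 125 min = 11:06.
The closing segment starts at 11:06 + 75 min = 12:21.
The first segment ends at 12:21 + 55 min = 13:16.
The pre-show is bounded by the first segment, so the latest it can start is 13:16.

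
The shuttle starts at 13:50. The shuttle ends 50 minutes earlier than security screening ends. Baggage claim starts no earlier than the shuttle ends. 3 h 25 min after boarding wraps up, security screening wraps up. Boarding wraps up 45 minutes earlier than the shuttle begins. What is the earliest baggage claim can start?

Boarding ends at 13:50 − 45 min = 13:05.
Security screening ends at 13:05 + 205 min = 16:30.
The shuttle ends at 16:30 − 50 min = 15:40.
Baggage claim is bounded by the shuttle, so the earliest it can start is 15:40.

15:40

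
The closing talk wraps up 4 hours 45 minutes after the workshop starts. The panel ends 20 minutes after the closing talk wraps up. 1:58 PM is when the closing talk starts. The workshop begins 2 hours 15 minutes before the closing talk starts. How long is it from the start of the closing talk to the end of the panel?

The workshop starts at 1:58 PM − 135 min = 11:43 AM.
The closing talk ends at 11:43 AM + 285 min = 4:28 PM.
The panel ends at 4:28 PM + 20 min = 4:48 PM.
From 1:58 PM to 4:48 PM is 170 minutes.

170 minutes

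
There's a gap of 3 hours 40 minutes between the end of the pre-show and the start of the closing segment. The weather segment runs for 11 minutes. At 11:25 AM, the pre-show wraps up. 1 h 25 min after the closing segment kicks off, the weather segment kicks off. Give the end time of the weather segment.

4:41 PM

The closing segment starts at 11:25 AM + 220 min = 3:05 PM.
The weather segment starts at 3:05 PM + 85 min = 4:30 PM.
The weather segment ends at 4:30 PM + 11 min = 4:41 PM.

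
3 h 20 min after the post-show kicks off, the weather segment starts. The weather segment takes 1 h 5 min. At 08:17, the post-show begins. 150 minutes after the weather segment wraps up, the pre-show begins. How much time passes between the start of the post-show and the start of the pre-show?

The weather segment starts at 08:17 + 200 min = 11:37.
The weather segment ends at 11:37 + 65 min = 12:42.
The pre-show starts at 12:42 + 150 min = 15:12.
From 08:17 to 15:12 is 6 hours 55 minutes.

6 hours 55 minutes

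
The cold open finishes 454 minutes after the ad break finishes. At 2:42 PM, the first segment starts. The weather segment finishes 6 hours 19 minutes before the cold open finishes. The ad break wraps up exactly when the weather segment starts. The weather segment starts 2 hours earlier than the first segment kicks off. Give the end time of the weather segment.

1:57 PM

The weather segment starts at 2:42 PM − 120 min = 12:42 PM.
So the ad break ends at 12:42 PM.
The cold open ends at 12:42 PM + 454 min = 8:16 PM.
The weather segment ends at 8:16 PM − 379 min = 1:57 PM.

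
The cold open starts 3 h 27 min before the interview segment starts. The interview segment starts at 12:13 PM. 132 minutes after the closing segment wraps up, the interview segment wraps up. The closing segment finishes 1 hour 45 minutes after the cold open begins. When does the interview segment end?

The cold open starts at 12:13 PM − 207 min = 8:46 AM.
The closing segment ends at 8:46 AM + 105 min = 10:31 AM.
The interview segment ends at 10:31 AM + 132 min = 12:43 PM.

12:43 PM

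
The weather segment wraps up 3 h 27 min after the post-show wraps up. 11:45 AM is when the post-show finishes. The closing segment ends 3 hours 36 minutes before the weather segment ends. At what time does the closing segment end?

11:36 AM

The weather segment ends at 11:45 AM + 207 min = 3:12 PM.
The closing segment ends at 3:12 PM − 216 min = 11:36 AM.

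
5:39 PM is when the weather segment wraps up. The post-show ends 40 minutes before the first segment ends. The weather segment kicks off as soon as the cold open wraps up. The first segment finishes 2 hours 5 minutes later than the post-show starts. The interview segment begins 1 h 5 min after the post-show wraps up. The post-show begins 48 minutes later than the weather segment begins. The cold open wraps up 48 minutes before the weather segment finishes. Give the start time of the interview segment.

The cold open ends at 5:39 PM − 48 min = 4:51 PM.
So the weather segment starts at 4:51 PM.
The post-show starts at 4:51 PM + 48 min = 5:39 PM.
The first segment ends at 5:39 PM + 125 min = 7:44 PM.
The post-show ends at 7:44 PM − 40 min = 7:04 PM.
The interview segment starts at 7:04 PM + 65 min = 8:09 PM.

8:09 PM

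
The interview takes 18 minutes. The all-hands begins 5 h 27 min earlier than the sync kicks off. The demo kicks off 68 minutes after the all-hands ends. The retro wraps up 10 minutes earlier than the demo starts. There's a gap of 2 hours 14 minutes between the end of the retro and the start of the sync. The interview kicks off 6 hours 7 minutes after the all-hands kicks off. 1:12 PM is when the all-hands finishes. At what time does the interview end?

The demo starts at 1:12 PM + 68 min = 2:20 PM.
The retro ends at 2:20 PM − 10 min = 2:10 PM.
The sync starts at 2:10 PM + 134 min = 4:24 PM.
The all-hands starts at 4:24 PM − 327 min = 10:57 AM.
The interview starts at 10:57 AM + 367 min = 5:04 PM.
The interview ends at 5:04 PM + 18 min = 5:22 PM.

5:22 PM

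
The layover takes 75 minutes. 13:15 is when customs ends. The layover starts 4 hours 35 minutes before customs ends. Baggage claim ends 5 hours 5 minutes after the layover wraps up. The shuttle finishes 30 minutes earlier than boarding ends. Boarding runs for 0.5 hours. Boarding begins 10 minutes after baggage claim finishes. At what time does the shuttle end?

15:10

The layover starts at 13:15 − 275 min = 08:40.
The layover ends at 08:40 + 75 min = 09:55.
Baggage claim ends at 09:55 + 305 min = 15:00.
Boarding starts at 15:00 + 10 min = 15:10.
Boarding ends at 15:10 + 30 min = 15:40.
The shuttle ends at 15:40 − 30 min = 15:10.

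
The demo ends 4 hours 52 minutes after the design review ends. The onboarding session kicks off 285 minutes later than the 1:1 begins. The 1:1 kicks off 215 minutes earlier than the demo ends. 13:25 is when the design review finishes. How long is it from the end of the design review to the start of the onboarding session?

The demo ends at 13:25 + 292 min = 18:17.
The 1:1 starts at 18:17 − 215 min = 14:42.
The onboarding session starts at 14:42 + 285 min = 19:27.
From 13:25 to 19:27 is 362 minutes.

362 minutes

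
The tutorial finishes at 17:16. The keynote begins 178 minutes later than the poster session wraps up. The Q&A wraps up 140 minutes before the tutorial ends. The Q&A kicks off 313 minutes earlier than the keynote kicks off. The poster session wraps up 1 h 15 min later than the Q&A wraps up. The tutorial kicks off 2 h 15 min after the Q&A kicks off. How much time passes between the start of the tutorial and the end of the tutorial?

The Q&A ends at 17:16 − 140 min = 14:56.
The poster session ends at 14:56 + 75 min = 16:11.
The keynote starts at 16:11 + 178 min = 19:09.
The Q&A starts at 19:09 − 313 min = 13:56.
The tutorial starts at 13:56 + 135 min = 16:11.
From 16:11 to 17:16 is 1 h 5 min.

1 h 5 min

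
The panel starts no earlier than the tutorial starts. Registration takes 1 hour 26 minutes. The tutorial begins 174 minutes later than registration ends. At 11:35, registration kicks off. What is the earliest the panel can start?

15:55

Registration ends at 11:35 + 86 min = 13:01.
The tutorial starts at 13:01 + 174 min = 15:55.
The panel is bounded by the tutorial, so the earliest it can start is 15:55.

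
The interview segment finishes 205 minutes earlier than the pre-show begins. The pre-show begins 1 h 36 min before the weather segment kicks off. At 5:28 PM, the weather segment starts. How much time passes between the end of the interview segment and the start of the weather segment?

301 minutes

The pre-show starts at 5:28 PM − 96 min = 3:52 PM.
The interview segment ends at 3:52 PM − 205 min = 12:27 PM.
From 12:27 PM to 5:28 PM is 301 minutes.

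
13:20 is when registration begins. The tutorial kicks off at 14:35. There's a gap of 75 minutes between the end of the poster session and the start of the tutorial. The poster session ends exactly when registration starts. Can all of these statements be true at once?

The poster session ends at 13:20.
The tutorial starts at 13:20 + 75 min = 14:35.
That matches the stated 14:35, so the schedule is consistent.

Yes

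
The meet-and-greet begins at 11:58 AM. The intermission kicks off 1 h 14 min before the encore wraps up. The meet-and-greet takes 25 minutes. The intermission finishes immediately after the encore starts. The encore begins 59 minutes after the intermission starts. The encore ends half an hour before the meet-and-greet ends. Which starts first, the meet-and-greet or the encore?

the encore

The meet-and-greet ends at 11:58 AM + 25 min = 12:23 PM.
The encore ends at 12:23 PM − 30 min = 11:53 AM.
The intermission starts at 11:53 AM − 74 min = 10:39 AM.
The encore starts at 10:39 AM + 59 min = 11:38 AM.
The meet-and-greet starts at 11:58 AM and the encore starts at 11:38 AM, so the encore is first.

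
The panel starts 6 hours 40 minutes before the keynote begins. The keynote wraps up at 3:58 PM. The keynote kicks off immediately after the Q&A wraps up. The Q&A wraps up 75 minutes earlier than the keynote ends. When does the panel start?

The Q&A ends at 3:58 PM − 75 min = 2:43 PM.
So the keynote starts at 2:43 PM.
The panel starts at 2:43 PM − 400 min = 8:03 AM.

8:03 AM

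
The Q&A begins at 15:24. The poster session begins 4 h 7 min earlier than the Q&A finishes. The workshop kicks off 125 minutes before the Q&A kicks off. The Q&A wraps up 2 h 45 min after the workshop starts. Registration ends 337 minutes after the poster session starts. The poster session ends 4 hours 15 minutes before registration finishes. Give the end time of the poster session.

13:19

The workshop starts at 15:24 − 125 min = 13:19.
The Q&A ends at 13:19 + 165 min = 16:04.
The poster session starts at 16:04 − 247 min = 11:57.
Registration ends at 11:57 + 337 min = 17:34.
The poster session ends at 17:34 − 255 min = 13:19.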